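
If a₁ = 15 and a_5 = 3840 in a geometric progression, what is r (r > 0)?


r^(n-1) = aₙ/a₁
r^4 = 3840/15 = 256
r = 256^(1/4)
= ±4; taking r > 0 gives r = 4

r = 4


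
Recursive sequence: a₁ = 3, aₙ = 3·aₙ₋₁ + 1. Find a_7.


Computing step by step:
a_1 = 3
a_2 = 10
a_3 = 31
a_4 = 94
a_5 = 283
a_6 = 850
a_7 = 2551


a_7 = 2551


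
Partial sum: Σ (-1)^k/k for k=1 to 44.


S = -1 + 1/2 - 1/3 + 1/4 - 1/5 + 1/6 - 1/7 + 1/8 ± ...
= -0.6819
(Full series converges to -ln(2) ≈ -0.6931)

S_44 = -0.6819


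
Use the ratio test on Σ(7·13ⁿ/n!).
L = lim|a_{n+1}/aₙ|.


aₙ = 7·13^n/n!
a_{n+1}/aₙ = 13^(n+1)/(n+1)! × n!/13^n  (constant 7 cancels)
= 13/(n+1)
L = lim(n→∞) 13/(n+1) = 0
L < 1 → series CONVERGES

Converges (ratio test: L = 0 < 1)


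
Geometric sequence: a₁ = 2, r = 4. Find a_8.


aₙ = a₁·r^(n-1)
= 2×4^7
= 2×16384
= 32768

a_8 = 32768


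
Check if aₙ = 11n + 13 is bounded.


aₙ = 11n + 13 → as n→∞, aₙ→∞
No finite upper bound exists
The sequence is UNBOUNDED

Unbounded (aₙ → ∞ as n → ∞)


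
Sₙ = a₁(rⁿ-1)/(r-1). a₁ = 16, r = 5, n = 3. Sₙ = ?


Sₙ = 16×(5^3 - 1)/(5 - 1)
= 16×(125 - 1)/4
= 16×124/4
= 496

S_3 = 496


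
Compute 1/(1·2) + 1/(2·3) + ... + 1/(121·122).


1/(k(k+1)) = 1/k - 1/(k+1) (partial fractions)
Telescoping: Σ = 1 - 1/122 = 121/122

Sum = 121/122


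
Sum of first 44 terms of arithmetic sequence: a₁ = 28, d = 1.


aₙ = 28 + (44-1)×1 = 71
Sₙ = n(a₁+aₙ)/2 = 44×(28+71)/2
= 44×99/2 = 2178

S_44 = 2178


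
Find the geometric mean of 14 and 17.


GM = √(14×17) = √238 = 15.4272

GM = 15.4272


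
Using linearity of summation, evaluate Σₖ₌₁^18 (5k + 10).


Σ(5k+10) = 5·Σk + 10·n
= 5·171 + 10·18
= 855 + 180 = 1035

Σ = 1035


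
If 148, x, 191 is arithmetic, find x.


AM = (148 + 191)/2 = 339/2 = 169.5

AM = 169.5


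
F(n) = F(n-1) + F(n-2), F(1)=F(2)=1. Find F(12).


Fibonacci sequence: 1, 1, 2, 3, 5, 8, 13, 21, 34, 55, 89, ...
F(12) = 144

F(12) = 144


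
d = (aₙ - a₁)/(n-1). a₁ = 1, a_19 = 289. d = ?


d = (aₙ - a₁)/(n-1)
= (289 - 1)/(19-1)
= 288/18 = 16

d = 16


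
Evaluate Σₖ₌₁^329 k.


n(n+1)/2 = 329×330/2 = 108570/2 = 54285

Σk = 54285


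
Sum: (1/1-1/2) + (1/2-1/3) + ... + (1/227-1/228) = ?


Telescoping: adjacent terms cancel.
= 1/1 - 1/228
= 1 - 1/228 = 227/228

Sum = 227/228


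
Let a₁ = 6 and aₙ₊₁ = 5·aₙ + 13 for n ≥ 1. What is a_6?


Computing step by step:
a_1 = 6
a_2 = 43
a_3 = 228
a_4 = 1153
a_5 = 5778
a_6 = 28903


a_6 = 28903


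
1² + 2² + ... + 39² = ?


n = 39
n(n+1)(2n+1)/6 = 39×40×79/6
= 123240/6 = 20540

Σk² = 20540


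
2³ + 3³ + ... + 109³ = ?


Σₖ₌2^109 k³ = [109·110/2]² − [1·2/2]²
= 35940025 − 1 = 35940024

Σk³ = 35940024


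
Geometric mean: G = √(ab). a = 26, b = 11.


GM = √(26×11) = √286 = 16.9115

GM = 16.9115


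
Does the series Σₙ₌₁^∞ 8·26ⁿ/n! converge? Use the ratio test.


aₙ = 8·26^n/n!
a_{n+1}/aₙ = 26^(n+1)/(n+1)! × n!/26^n  (constant 8 cancels)
= 26/(n+1)
L = lim(n→∞) 26/(n+1) = 0
L < 1 → series CONVERGES

Converges (ratio test: L = 0 < 1)


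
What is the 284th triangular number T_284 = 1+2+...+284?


n(n+1)/2 = 284×285/2 = 80940/2 = 40470

Σk = 40470


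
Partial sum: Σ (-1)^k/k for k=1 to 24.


S = -1 + 1/2 - 1/3 + 1/4 - 1/5 + 1/6 - 1/7 + 1/8 ± ...
= -0.6727
(Full series converges to -ln(2) ≈ -0.6931)

S_24 = -0.6727


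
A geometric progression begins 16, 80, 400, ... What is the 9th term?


aₙ = a₁·r^(n-1)
= 16×5^8
= 16×390625
= 6250000

a_9 = 6250000


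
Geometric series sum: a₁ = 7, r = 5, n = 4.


Sₙ = 7×(5^4 - 1)/(5 - 1)
= 7×(625 - 1)/4
= 7×624/4
= 1092

S_4 = 1092


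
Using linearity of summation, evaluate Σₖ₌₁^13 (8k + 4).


Σ(8k+4) = 8·Σk + 4·n
= 8·91 + 4·13
= 728 + 52 = 780

Σ = 780


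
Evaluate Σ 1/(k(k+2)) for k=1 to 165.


1/(k(k+2)) = (1/2)·(1/k - 1/(k+2)) (partial fractions)
Telescoping: Σ = (1/2)·(1 + 1/2 - 1/166 - 1/167) = 20625/27722

Sum = 20625/27722


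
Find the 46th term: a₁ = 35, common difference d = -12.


aₙ = a₁ + (n-1)d
= 35 + (46-1)×-12
= 35 - 540
= -505

a_46 = -505


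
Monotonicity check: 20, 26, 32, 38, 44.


Differences: 6, 6, 6, 6
All differences > 0 → strictly INCREASING

Monotonically increasing


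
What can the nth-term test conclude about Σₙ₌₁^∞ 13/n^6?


lim(n→∞) 13/n^6 = 0
lim aₙ = 0 → nth-term test is INCONCLUSIVE
(Need other tests; this is actually a convergent p-series with p=6 > 1)

Inconclusive (lim aₙ = 0; need another test)


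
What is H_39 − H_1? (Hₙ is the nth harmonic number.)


Σₖ₌2^39 1/k = 1/2 + 1/3 + 1/4 + ... + 1/39
= 1580314313603833/485721041551200
≈ 3.2535

Sum = 1580314313603833/485721041551200 ≈ 3.2535


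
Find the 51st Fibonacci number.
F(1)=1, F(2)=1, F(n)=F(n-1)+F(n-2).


Fibonacci sequence: 1, 1, 2, 3, 5, 8, 13, 21, 34, 55, 89, ...
F(51) = 20365011074

F(51) = 20365011074


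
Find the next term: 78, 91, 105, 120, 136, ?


Pattern: triangular numbers: n(n+1)/2
Terms: 78, 91, 105, 120, 136
Next term = 153

Next term = 153


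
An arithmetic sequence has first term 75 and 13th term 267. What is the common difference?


d = (aₙ - a₁)/(n-1)
= (267 - 75)/(13-1)
= 192/12 = 16

d = 16


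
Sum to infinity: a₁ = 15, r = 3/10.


S∞ = a₁/(1-r) = 15/(1 - 3/10)
= 15/(7/10)
= 150/7

S∞ = 150/7


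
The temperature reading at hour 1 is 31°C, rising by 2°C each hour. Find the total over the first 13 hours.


aₙ = 31 + (13-1)×2 = 55
Sₙ = n(a₁+aₙ)/2 = 13×(31+55)/2
= 13×86/2 = 559

S_13 = 559


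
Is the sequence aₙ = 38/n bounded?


a₁ = 38, a₂ = 38/2, a₃ = 38/3, ...
0 < aₙ ≤ 38 for all n ≥ 1
Lower bound: 0, Upper bound: 38
The sequence IS bounded

Bounded (0 < aₙ ≤ 38)


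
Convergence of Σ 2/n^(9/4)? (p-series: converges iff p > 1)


p-series test: Σ c/n^p converges if p > 1, diverges if p ≤ 1 (constant c > 0 doesn't affect convergence).
p = 9/4
9/4 > 1 → CONVERGES

Converges (p = 9/4 > 1)


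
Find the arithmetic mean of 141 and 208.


AM = (141 + 208)/2 = 349/2 = 174.5

AM = 174.5


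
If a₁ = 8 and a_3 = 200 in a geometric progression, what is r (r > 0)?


r^(n-1) = aₙ/a₁
r^2 = 200/8 = 25
r = 25^(1/2)
= ±5; taking r > 0 gives r = 5

r = 5


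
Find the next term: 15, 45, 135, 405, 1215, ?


Pattern: geometric (r=3)
Terms: 15, 45, 135, 405, 1215
Next term = 3645

Next term = 3645


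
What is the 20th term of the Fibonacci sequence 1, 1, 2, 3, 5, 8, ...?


Fibonacci sequence: 1, 1, 2, 3, 5, 8, 13, 21, 34, 55, 89, ...
F(20) = 6765

F(20) = 6765


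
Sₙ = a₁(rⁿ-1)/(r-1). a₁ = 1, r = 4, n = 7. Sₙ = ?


Sₙ = 1×(4^7 - 1)/(4 - 1)
= 1×(16384 - 1)/3
= 1×16383/3
= 5461

S_7 = 5461


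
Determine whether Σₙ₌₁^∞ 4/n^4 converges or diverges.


p-series test: Σ c/n^p converges if p > 1, diverges if p ≤ 1 (constant c > 0 doesn't affect convergence).
p = 4
4 > 1 → CONVERGES

Converges (p = 4 > 1)


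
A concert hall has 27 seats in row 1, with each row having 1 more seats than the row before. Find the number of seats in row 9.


aₙ = a₁ + (n-1)d
= 27 + (9-1)×1
= 27 + 8
= 35

a_9 = 35


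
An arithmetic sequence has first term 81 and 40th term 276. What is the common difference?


d = (aₙ - a₁)/(n-1)
= (276 - 81)/(40-1)
= 195/39 = 5

d = 5


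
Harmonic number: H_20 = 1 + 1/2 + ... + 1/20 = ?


H_20 = 1/1 + 1/2 + 1/3 + ... + 1/20
= 55835135/15519504
≈ 3.5977

H_20 = 55835135/15519504 ≈ 3.5977


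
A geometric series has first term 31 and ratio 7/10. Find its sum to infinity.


S∞ = a₁/(1-r) = 31/(1 - 7/10)
= 31/(3/10)
= 310/3

S∞ = 310/3


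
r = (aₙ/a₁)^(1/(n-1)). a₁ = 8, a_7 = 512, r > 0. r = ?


r^(n-1) = aₙ/a₁
r^6 = 512/8 = 64
r = 64^(1/6)
= ±2; taking r > 0 gives r = 2

r = 2


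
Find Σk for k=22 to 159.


Σₖ₌22^159 k = Σₖ₌₁^159 k − Σₖ₌₁^21 k
= 159·160/2 − 21·22/2
= 12720 − 231 = 12489

Σk = 12489


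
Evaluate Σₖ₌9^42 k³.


Σₖ₌9^42 k³ = [42·43/2]² − [8·9/2]²
= 815409 − 1296 = 814113

Σk³ = 814113


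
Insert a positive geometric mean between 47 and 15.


GM = √(47×15) = √705 = 26.5518

GM = 26.5518


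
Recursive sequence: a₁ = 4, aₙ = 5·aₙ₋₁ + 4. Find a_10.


Computing step by step:
a_1 = 4
a_2 = 24
a_3 = 124
a_4 = 624
a_5 = 3124
a_6 = 15624
a_7 = 78124
a_8 = 390624
a_9 = 1953124
a_10 = 9765624


a_10 = 9765624


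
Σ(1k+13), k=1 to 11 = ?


Σ(1k+13) = 1·Σk + 13·n
= 1·66 + 13·11
= 66 + 143 = 209

Σ = 209


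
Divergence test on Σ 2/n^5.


lim(n→∞) 2/n^5 = 0
lim aₙ = 0 → nth-term test is INCONCLUSIVE
(Need other tests; this is actually a convergent p-series with p=5 > 1)

Inconclusive (lim aₙ = 0; need another test)


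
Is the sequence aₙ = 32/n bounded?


a₁ = 32, a₂ = 32/2, a₃ = 32/3, ...
0 < aₙ ≤ 32 for all n ≥ 1
Lower bound: 0, Upper bound: 32
The sequence IS bounded

Bounded (0 < aₙ ≤ 32)


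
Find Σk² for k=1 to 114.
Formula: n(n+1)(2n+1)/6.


n = 114
n(n+1)(2n+1)/6 = 114×115×229/6
= 3002190/6 = 500365

Σk² = 500365


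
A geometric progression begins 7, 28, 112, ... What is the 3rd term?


aₙ = a₁·r^(n-1)
= 7×4^2
= 7×16
= 112

a_3 = 112


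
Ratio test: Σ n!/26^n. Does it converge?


aₙ = n!/26^n
a_{n+1}/aₙ = (n+1)!/26^(n+1) × 26^n/n!
= (n+1)/26
L = lim(n→∞) (n+1)/26 = ∞
L > 1 → series DIVERGES

Diverges (ratio test: L = ∞ > 1)


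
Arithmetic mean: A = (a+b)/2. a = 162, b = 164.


AM = (162 + 164)/2 = 326/2 = 163

AM = 163


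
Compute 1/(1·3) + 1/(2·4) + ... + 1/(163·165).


1/(k(k+2)) = (1/2)·(1/k - 1/(k+2)) (partial fractions)
Telescoping: Σ = (1/2)·(1 + 1/2 - 1/164 - 1/165) = 40261/54120

Sum = 40261/54120


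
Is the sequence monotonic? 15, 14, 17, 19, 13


Differences: -1, 3, 2, -6
Difference at position 2 is +3 (> 0) but position 1 is -1 (< 0) — sequence both rises and falls
→ NOT monotonic

Not monotonic


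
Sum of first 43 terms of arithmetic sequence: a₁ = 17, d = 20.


aₙ = 17 + (43-1)×20 = 857
Sₙ = n(a₁+aₙ)/2 = 43×(17+857)/2
= 43×874/2 = 18791

S_43 = 18791


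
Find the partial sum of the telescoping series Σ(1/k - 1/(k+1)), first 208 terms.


Telescoping: adjacent terms cancel.
= 1/1 - 1/209
= 1 - 1/209 = 208/209

Sum = 208/209


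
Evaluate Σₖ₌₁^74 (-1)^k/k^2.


S = -1 + 1/4 - 1/9 + 1/16 - 1/25 + 1/36 - 1/49 + 1/64 ± ...
= -0.8224
(Full series converges to -π²/12 ≈ -0.8225)

S_74 = -0.8224


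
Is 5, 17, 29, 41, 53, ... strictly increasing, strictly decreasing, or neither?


Differences: 12, 12, 12, 12
All differences > 0 → strictly INCREASING

Monotonically increasing


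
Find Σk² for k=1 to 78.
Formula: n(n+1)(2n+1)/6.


n = 78
n(n+1)(2n+1)/6 = 78×79×157/6
= 967434/6 = 161239

Σk² = 161239


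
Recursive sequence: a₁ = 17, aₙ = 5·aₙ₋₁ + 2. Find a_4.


Computing step by step:
a_1 = 17
a_2 = 87
a_3 = 437
a_4 = 2187


a_4 = 2187


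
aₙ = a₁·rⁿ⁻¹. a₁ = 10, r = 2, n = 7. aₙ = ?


aₙ = a₁·r^(n-1)
= 10×2^6
= 10×64
= 640

a_7 = 640


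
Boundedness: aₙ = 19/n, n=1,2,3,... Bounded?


a₁ = 19, a₂ = 19/2, a₃ = 19/3, ...
0 < aₙ ≤ 19 for all n ≥ 1
Lower bound: 0, Upper bound: 19
The sequence IS bounded

Bounded (0 < aₙ ≤ 19)


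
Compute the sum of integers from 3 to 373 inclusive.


Σₖ₌3^373 k = Σₖ₌₁^373 k − Σₖ₌₁^2 k
= 373·374/2 − 2·3/2
= 69751 − 3 = 69748

Σk = 69748


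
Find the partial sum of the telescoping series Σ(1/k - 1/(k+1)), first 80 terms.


Telescoping: adjacent terms cancel.
= 1/1 - 1/81
= 1 - 1/81 = 80/81

Sum = 80/81


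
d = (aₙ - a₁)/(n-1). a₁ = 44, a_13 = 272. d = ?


d = (aₙ - a₁)/(n-1)
= (272 - 44)/(13-1)
= 228/12 = 19

d = 19


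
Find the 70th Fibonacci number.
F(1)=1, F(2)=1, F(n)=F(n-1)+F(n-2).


Fibonacci sequence: 1, 1, 2, 3, 5, 8, 13, 21, 34, 55, 89, ...
F(70) = 190392490709135

F(70) = 190392490709135


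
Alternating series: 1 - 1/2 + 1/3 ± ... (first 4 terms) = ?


S = 1 - 1/2 + 1/3 - 1/4
= 0.5833
(Full series converges to +ln(2) ≈ +0.6931)

S_4 = 0.5833


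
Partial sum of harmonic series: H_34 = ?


H_34 = 1/1 + 1/2 + 1/3 + ... + 1/34
= 54062195834749/13127595717600
≈ 4.1182

H_34 = 54062195834749/13127595717600 ≈ 4.1182


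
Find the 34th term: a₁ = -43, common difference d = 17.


aₙ = a₁ + (n-1)d
= -43 + (34-1)×17
= -43 + 561
= 518

a_34 = 518


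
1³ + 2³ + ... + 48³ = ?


n(n+1)/2 = 48×49/2 = 1176
Σk³ = 1176² = 1382976

Σk³ = 1382976


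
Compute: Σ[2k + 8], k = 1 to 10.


Σ(2k+8) = 2·Σk + 8·n
= 2·55 + 8·10
= 110 + 80 = 190

Σ = 190


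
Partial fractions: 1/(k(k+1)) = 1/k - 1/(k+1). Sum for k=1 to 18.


1/(k(k+1)) = 1/k - 1/(k+1) (partial fractions)
Telescoping: Σ = 1 - 1/19 = 18/19

Sum = 18/19


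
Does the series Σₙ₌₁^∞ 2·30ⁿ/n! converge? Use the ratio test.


aₙ = 2·30^n/n!
a_{n+1}/aₙ = 30^(n+1)/(n+1)! × n!/30^n  (constant 2 cancels)
= 30/(n+1)
L = lim(n→∞) 30/(n+1) = 0
L < 1 → series CONVERGES

Converges (ratio test: L = 0 < 1)


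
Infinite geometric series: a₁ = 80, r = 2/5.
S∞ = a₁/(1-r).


S∞ = a₁/(1-r) = 80/(1 - 2/5)
= 80/(3/5)
= 400/3

S∞ = 400/3


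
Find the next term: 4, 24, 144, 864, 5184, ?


Pattern: geometric (r=6)
Terms: 4, 24, 144, 864, 5184
Next term = 31104

Next term = 31104


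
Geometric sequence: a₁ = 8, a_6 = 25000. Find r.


r^(n-1) = aₙ/a₁
r^5 = 25000/8 = 3125
r = 3125^(1/5)
= 5

r = 5


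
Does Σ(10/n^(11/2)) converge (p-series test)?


p-series test: Σ c/n^p converges if p > 1, diverges if p ≤ 1 (constant c > 0 doesn't affect convergence).
p = 11/2
11/2 > 1 → CONVERGES

Converges (p = 11/2 > 1)


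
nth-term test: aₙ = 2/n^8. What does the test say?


lim(n→∞) 2/n^8 = 0
lim aₙ = 0 → nth-term test is INCONCLUSIVE
(Need other tests; this is actually a convergent p-series with p=8 > 1)

Inconclusive (lim aₙ = 0; need another test)


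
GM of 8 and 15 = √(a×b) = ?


GM = √(8×15) = √120 = 10.9545

GM = 10.9545


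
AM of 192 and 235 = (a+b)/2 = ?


AM = (192 + 235)/2 = 427/2 = 213.5

AM = 213.5


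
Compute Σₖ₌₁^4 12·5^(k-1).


Sₙ = 12×(5^4 - 1)/(5 - 1)
= 12×(625 - 1)/4
= 12×624/4
= 1872

S_4 = 1872


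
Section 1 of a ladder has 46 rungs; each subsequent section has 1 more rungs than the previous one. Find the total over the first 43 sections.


aₙ = 46 + (43-1)×1 = 88
Sₙ = n(a₁+aₙ)/2 = 43×(46+88)/2
= 43×134/2 = 2881

S_43 = 2881


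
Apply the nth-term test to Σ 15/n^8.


lim(n→∞) 15/n^8 = 0
lim aₙ = 0 → nth-term test is INCONCLUSIVE
(Need other tests; this is actually a convergent p-series with p=8 > 1)

Inconclusive (lim aₙ = 0; need another test)


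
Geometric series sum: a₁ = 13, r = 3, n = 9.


Sₙ = 13×(3^9 - 1)/(3 - 1)
= 13×(19683 - 1)/2
= 13×19682/2
= 127933

S_9 = 127933


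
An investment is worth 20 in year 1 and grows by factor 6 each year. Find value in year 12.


aₙ = a₁·r^(n-1)
= 20×6^11
= 20×362797056
= 7255941120

a_12 = 7255941120


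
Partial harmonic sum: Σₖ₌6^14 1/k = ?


Σₖ₌6^14 1/k = 1/6 + 1/7 + 1/8 + 1/9 + 1/10 + 1/11 + 1/12 + 1/13 + 1/14
= 348911/360360
≈ 0.9682

Sum = 348911/360360 ≈ 0.9682


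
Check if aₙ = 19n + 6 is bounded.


aₙ = 19n + 6 → as n→∞, aₙ→∞
No finite upper bound exists
The sequence is UNBOUNDED

Unbounded (aₙ → ∞ as n → ∞)


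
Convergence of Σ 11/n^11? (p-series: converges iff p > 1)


p-series test: Σ c/n^p converges if p > 1, diverges if p ≤ 1 (constant c > 0 doesn't affect convergence).
p = 11
11 > 1 → CONVERGES

Converges (p = 11 > 1)


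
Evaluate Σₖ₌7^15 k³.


Σₖ₌7^15 k³ = [15·16/2]² − [6·7/2]²
= 14400 − 441 = 13959

Σk³ = 13959


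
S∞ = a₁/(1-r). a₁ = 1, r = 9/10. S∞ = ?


S∞ = a₁/(1-r) = 1/(1 - 9/10)
= 1/(1/10)
= 10

S∞ = 10


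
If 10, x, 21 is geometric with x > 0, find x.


GM = √(10×21) = √210 = 14.4914

GM = 14.4914


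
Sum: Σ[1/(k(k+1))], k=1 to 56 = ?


1/(k(k+1)) = 1/k - 1/(k+1) (partial fractions)
Telescoping: Σ = 1 - 1/57 = 56/57

Sum = 56/57


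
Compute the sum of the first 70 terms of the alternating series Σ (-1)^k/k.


S = -1 + 1/2 - 1/3 + 1/4 - 1/5 + 1/6 - 1/7 + 1/8 ± ...
= -0.6861
(Full series converges to -ln(2) ≈ -0.6931)

S_70 = -0.6861


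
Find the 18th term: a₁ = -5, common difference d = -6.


aₙ = a₁ + (n-1)d
= -5 + (18-1)×-6
= -5 - 102
= -107

a_18 = -107


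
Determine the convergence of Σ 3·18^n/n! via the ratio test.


aₙ = 3·18^n/n!
a_{n+1}/aₙ = 18^(n+1)/(n+1)! × n!/18^n  (constant 3 cancels)
= 18/(n+1)
L = lim(n→∞) 18/(n+1) = 0
L < 1 → series CONVERGES

Converges (ratio test: L = 0 < 1)


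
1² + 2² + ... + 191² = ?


n = 191
n(n+1)(2n+1)/6 = 191×192×383/6
= 14045376/6 = 2340896

Σk² = 2340896


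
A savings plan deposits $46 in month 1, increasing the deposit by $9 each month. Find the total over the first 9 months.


aₙ = 46 + (9-1)×9 = 118
Sₙ = n(a₁+aₙ)/2 = 9×(46+118)/2
= 9×164/2 = 738

S_9 = 738


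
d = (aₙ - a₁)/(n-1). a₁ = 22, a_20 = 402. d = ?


d = (aₙ - a₁)/(n-1)
= (402 - 22)/(20-1)
= 380/19 = 20

d = 20


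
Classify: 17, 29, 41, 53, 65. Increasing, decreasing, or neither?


Differences: 12, 12, 12, 12
All differences > 0 → strictly INCREASING

Monotonically increasing


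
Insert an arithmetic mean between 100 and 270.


AM = (100 + 270)/2 = 370/2 = 185

AM = 185


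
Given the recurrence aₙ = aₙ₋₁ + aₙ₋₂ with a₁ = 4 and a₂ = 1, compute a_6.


Computing iteratively: 4, 1, 5, 6, 11, 17
a_6 = 17

a_6 = 17


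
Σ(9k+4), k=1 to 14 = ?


Σ(9k+4) = 9·Σk + 4·n
= 9·105 + 4·14
= 945 + 56 = 1001

Σ = 1001


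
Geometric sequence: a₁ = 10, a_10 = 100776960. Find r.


r^(n-1) = aₙ/a₁
r^9 = 100776960/10 = 10077696
r = 10077696^(1/9)
= 6

r = 6


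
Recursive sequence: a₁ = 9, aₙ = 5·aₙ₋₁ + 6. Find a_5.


Computing step by step:
a_1 = 9
a_2 = 51
a_3 = 261
a_4 = 1311
a_5 = 6561


a_5 = 6561


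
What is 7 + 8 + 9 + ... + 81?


Σₖ₌7^81 k = Σₖ₌₁^81 k − Σₖ₌₁^6 k
= 81·82/2 − 6·7/2
= 3321 − 21 = 3300

Σk = 3300


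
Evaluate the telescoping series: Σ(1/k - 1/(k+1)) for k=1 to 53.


Telescoping: adjacent terms cancel.
= 1/1 - 1/54
= 1 - 1/54 = 53/54

Sum = 53/54


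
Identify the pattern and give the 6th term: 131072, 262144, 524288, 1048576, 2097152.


Pattern: powers of 2: 2ⁿ
Terms: 131072, 262144, 524288, 1048576, 2097152
Next term = 4194304

Next term = 4194304


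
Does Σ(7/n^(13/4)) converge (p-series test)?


p-series test: Σ c/n^p converges if p > 1, diverges if p ≤ 1 (constant c > 0 doesn't affect convergence).
p = 13/4
13/4 > 1 → CONVERGES

Converges (p = 13/4 > 1)


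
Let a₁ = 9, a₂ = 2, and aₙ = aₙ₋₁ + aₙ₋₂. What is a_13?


Computing iteratively: 9, 2, 11, 13, 24, 37, 61, 98, 159, 257, 416, 673, ...
a_13 = 1089

a_13 = 1089


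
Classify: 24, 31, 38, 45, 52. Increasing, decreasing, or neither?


Differences: 7, 7, 7, 7
All differences > 0 → strictly INCREASING

Monotonically increasing


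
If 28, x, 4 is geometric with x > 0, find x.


GM = √(28×4) = √112 = 10.583

GM = 10.583


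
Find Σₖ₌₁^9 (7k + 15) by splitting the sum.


Σ(7k+15) = 7·Σk + 15·n
= 7·45 + 15·9
= 315 + 135 = 450

Σ = 450


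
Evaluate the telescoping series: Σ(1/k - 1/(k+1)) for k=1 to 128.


Telescoping: adjacent terms cancel.
= 1/1 - 1/129
= 1 - 1/129 = 128/129

Sum = 128/129


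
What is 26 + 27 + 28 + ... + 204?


Σₖ₌26^204 k = Σₖ₌₁^204 k − Σₖ₌₁^25 k
= 204·205/2 − 25·26/2
= 20910 − 325 = 20585

Σk = 20585


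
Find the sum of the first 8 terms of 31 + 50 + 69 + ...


aₙ = 31 + (8-1)×19 = 164
Sₙ = n(a₁+aₙ)/2 = 8×(31+164)/2
= 8×195/2 = 780

S_8 = 780


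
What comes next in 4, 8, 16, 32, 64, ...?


Pattern: powers of 2: 2ⁿ
Terms: 4, 8, 16, 32, 64
Next term = 128

Next term = 128


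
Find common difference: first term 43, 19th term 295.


d = (aₙ - a₁)/(n-1)
= (295 - 43)/(19-1)
= 252/18 = 14

d = 14


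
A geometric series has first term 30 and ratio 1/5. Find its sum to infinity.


S∞ = a₁/(1-r) = 30/(1 - 1/5)
= 30/(4/5)
= 75/2

S∞ = 75/2


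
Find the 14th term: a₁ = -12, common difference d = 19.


aₙ = a₁ + (n-1)d
= -12 + (14-1)×19
= -12 + 247
= 235

a_14 = 235


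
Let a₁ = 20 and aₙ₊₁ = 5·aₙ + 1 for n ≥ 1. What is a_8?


Computing step by step:
a_1 = 20
a_2 = 101
a_3 = 506
a_4 = 2531
a_5 = 12656
a_6 = 63281
a_7 = 316406
a_8 = 1582031


a_8 = 1582031


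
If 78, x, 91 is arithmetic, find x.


AM = (78 + 91)/2 = 169/2 = 84.5

AM = 84.5


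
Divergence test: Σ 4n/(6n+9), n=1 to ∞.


lim(n→∞) 4n/(6n+9) = 4/6 = 2/3  (divide numerator and denominator by n)
lim aₙ = 2/3 ≠ 0 → series DIVERGES

Diverges (lim aₙ = 2/3 ≠ 0)


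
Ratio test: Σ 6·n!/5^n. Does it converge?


aₙ = 6·n!/5^n
a_{n+1}/aₙ = (n+1)!/5^(n+1) × 5^n/n!  (constant 6 cancels)
= (n+1)/5
L = lim(n→∞) (n+1)/5 = ∞
L > 1 → series DIVERGES

Diverges (ratio test: L = ∞ > 1)


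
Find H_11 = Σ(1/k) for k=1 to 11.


H_11 = 1/1 + 1/2 + 1/3 + ... + 1/11
= 83711/27720
≈ 3.0199

H_11 = 83711/27720 ≈ 3.0199


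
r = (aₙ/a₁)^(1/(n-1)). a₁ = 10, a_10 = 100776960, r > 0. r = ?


r^(n-1) = aₙ/a₁
r^9 = 100776960/10 = 10077696
r = 10077696^(1/9)
= 6

r = 6


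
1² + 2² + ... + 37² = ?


n = 37
n(n+1)(2n+1)/6 = 37×38×75/6
= 105450/6 = 17575

Σk² = 17575


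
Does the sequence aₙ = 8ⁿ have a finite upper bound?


aₙ = 8ⁿ → as n→∞, aₙ→∞ (since base 8 > 1)
No finite upper bound exists
The sequence is UNBOUNDED

Unbounded (aₙ → ∞ as n → ∞)


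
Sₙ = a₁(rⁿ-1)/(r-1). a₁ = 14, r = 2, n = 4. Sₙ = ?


Sₙ = 14×(2^4 - 1)/(2 - 1)
= 14×(16 - 1)/1
= 14×15/1
= 210

S_4 = 210


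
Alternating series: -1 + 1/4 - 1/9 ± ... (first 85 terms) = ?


S = -1 + 1/4 - 1/9 + 1/16 - 1/25 + 1/36 - 1/49 + 1/64 ± ...
= -0.8225
(Full series converges to -π²/12 ≈ -0.8225)

S_85 = -0.8225


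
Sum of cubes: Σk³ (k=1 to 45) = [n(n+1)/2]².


n(n+1)/2 = 45×46/2 = 1035
Σk³ = 1035² = 1071225

Σk³ = 1071225


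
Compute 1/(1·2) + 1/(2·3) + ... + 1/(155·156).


1/(k(k+1)) = 1/k - 1/(k+1) (partial fractions)
Telescoping: Σ = 1 - 1/156 = 155/156

Sum = 155/156


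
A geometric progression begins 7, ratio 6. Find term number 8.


aₙ = a₁·r^(n-1)
= 7×6^7
= 7×279936
= 1959552

a_8 = 1959552


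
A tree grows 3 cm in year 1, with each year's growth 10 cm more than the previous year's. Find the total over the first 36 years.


aₙ = 3 + (36-1)×10 = 353
Sₙ = n(a₁+aₙ)/2 = 36×(3+353)/2
= 36×356/2 = 6408

S_36 = 6408


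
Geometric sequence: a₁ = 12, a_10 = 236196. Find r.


r^(n-1) = aₙ/a₁
r^9 = 236196/12 = 19683
r = 19683^(1/9)
= 3

r = 3


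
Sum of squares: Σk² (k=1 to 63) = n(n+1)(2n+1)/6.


n = 63
n(n+1)(2n+1)/6 = 63×64×127/6
= 512064/6 = 85344

Σk² = 85344


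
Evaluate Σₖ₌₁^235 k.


n(n+1)/2 = 235×236/2 = 55460/2 = 27730

Σk = 27730


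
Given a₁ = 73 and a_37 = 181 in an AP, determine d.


d = (aₙ - a₁)/(n-1)
= (181 - 73)/(37-1)
= 108/36 = 3

d = 3


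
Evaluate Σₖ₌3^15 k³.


Σₖ₌3^15 k³ = [15·16/2]² − [2·3/2]²
= 14400 − 9 = 14391

Σk³ = 14391


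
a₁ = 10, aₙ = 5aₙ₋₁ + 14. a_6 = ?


Computing step by step:
a_1 = 10
a_2 = 64
a_3 = 334
a_4 = 1684
a_5 = 8434
a_6 = 42184


a_6 = 42184


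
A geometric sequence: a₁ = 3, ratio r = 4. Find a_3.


aₙ = a₁·r^(n-1)
= 3×4^2
= 3×16
= 48

a_3 = 48


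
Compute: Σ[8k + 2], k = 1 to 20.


Σ(8k+2) = 8·Σk + 2·n
= 8·210 + 2·20
= 1680 + 40 = 1720

Σ = 1720


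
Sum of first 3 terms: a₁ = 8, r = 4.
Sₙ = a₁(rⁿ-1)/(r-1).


Sₙ = 8×(4^3 - 1)/(4 - 1)
= 8×(64 - 1)/3
= 8×63/3
= 168

S_3 = 168


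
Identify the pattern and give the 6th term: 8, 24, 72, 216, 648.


Pattern: geometric (r=3)
Terms: 8, 24, 72, 216, 648
Next term = 1944

Next term = 1944


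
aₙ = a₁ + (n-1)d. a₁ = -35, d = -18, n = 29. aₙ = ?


aₙ = a₁ + (n-1)d
= -35 + (29-1)×-18
= -35 - 504
= -539

a_29 = -539


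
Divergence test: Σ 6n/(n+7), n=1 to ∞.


lim(n→∞) 6n/(n+7) = 6/1 = 6  (divide numerator and denominator by n)
lim aₙ = 6 ≠ 0 → series DIVERGES

Diverges (lim aₙ = 6 ≠ 0)


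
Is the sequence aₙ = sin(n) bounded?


For all n, -1 ≤ sin(n) ≤ 1, so -1 ≤ sin(n) ≤ 1
Lower bound: -1, Upper bound: 1
The sequence IS bounded

Bounded (-1 ≤ aₙ ≤ 1)


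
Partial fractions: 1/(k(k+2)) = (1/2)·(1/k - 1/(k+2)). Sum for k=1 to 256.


1/(k(k+2)) = (1/2)·(1/k - 1/(k+2)) (partial fractions)
Telescoping: Σ = (1/2)·(1 + 1/2 - 1/257 - 1/258) = 24736/33153

Sum = 24736/33153


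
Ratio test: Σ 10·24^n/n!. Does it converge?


aₙ = 10·24^n/n!
a_{n+1}/aₙ = 24^(n+1)/(n+1)! × n!/24^n  (constant 10 cancels)
= 24/(n+1)
L = lim(n→∞) 24/(n+1) = 0
L < 1 → series CONVERGES

Converges (ratio test: L = 0 < 1)


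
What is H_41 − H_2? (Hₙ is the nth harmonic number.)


Σₖ₌3^41 1/k = 1/3 + 1/4 + 1/5 + ... + 1/41
= 55819190615098733/19914562703599200
≈ 2.8029

Sum = 55819190615098733/19914562703599200 ≈ 2.8029


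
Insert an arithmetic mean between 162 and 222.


AM = (162 + 222)/2 = 384/2 = 192

AM = 192


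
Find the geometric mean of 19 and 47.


GM = √(19×47) = √893 = 29.8831

GM = 29.8831


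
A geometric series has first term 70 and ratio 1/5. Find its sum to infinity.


S∞ = a₁/(1-r) = 70/(1 - 1/5)
= 70/(4/5)
= 175/2

S∞ = 175/2


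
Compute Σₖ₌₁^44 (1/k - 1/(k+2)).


Telescoping with gap 2: two head and two tail terms survive.
= (1 + 1/2) - (1/45 + 1/46)
= 3/2 - 1/45 - 1/46 = 1507/1035

Sum = 1507/1035


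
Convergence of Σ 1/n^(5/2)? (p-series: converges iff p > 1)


p-series test: Σ c/n^p converges if p > 1, diverges if p ≤ 1 (constant c > 0 doesn't affect convergence).
p = 5/2
5/2 > 1 → CONVERGES

Converges (p = 5/2 > 1)


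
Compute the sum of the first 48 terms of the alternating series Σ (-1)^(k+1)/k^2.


S = 1 - 1/4 + 1/9 - 1/16 + 1/25 - 1/36 + 1/49 - 1/64 ± ...
= 0.8223
(Full series converges to +π²/12 ≈ +0.8225)

S_48 = 0.8223


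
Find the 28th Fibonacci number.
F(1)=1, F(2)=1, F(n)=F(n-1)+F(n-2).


Fibonacci sequence: 1, 1, 2, 3, 5, 8, 13, 21, 34, 55, 89, ...
F(28) = 317811

F(28) = 317811


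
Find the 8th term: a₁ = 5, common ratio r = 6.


aₙ = a₁·r^(n-1)
= 5×6^7
= 5×279936
= 1399680

a_8 = 1399680


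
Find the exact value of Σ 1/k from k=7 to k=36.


Σₖ₌7^36 1/k = 1/7 + 1/8 + 1/9 + ... + 1/36
= 22639315926589/13127595717600
≈ 1.7246

Sum = 22639315926589/13127595717600 ≈ 1.7246


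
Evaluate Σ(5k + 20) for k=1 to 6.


Σ(5k+20) = 5·Σk + 20·n
= 5·21 + 20·6
= 105 + 120 = 225

Σ = 225


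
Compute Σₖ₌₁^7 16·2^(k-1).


Sₙ = 16×(2^7 - 1)/(2 - 1)
= 16×(128 - 1)/1
= 16×127/1
= 2032

S_7 = 2032


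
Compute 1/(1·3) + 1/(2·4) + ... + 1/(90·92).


1/(k(k+2)) = (1/2)·(1/k - 1/(k+2)) (partial fractions)
Telescoping: Σ = (1/2)·(1 + 1/2 - 1/91 - 1/92) = 12375/16744

Sum = 12375/16744


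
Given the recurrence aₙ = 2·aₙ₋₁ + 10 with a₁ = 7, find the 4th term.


Computing step by step:
a_1 = 7
a_2 = 24
a_3 = 58
a_4 = 126


a_4 = 126


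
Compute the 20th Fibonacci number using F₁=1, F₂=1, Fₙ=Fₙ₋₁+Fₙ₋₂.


Fibonacci sequence: 1, 1, 2, 3, 5, 8, 13, 21, 34, 55, 89, ...
F(20) = 6765

F(20) = 6765


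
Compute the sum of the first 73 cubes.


n(n+1)/2 = 73×74/2 = 2701
Σk³ = 2701² = 7295401

Σk³ = 7295401


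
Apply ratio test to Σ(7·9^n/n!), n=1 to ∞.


aₙ = 7·9^n/n!
a_{n+1}/aₙ = 9^(n+1)/(n+1)! × n!/9^n  (constant 7 cancels)
= 9/(n+1)
L = lim(n→∞) 9/(n+1) = 0
L < 1 → series CONVERGES

Converges (ratio test: L = 0 < 1)


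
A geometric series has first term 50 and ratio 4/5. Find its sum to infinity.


S∞ = a₁/(1-r) = 50/(1 - 4/5)
= 50/(1/5)
= 250

S∞ = 250


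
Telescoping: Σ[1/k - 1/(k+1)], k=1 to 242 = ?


Telescoping: adjacent terms cancel.
= 1/1 - 1/243
= 1 - 1/243 = 242/243

Sum = 242/243


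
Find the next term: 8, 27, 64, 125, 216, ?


Pattern: perfect cubes: n³
Terms: 8, 27, 64, 125, 216
Next term = 343

Next term = 343


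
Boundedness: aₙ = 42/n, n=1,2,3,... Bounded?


a₁ = 42, a₂ = 42/2, a₃ = 42/3, ...
0 < aₙ ≤ 42 for all n ≥ 1
Lower bound: 0, Upper bound: 42
The sequence IS bounded

Bounded (0 < aₙ ≤ 42)


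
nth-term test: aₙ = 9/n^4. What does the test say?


lim(n→∞) 9/n^4 = 0
lim aₙ = 0 → nth-term test is INCONCLUSIVE
(Need other tests; this is actually a convergent p-series with p=4 > 1)

Inconclusive (lim aₙ = 0; need another test)


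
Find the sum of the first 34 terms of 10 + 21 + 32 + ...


aₙ = 10 + (34-1)×11 = 373
Sₙ = n(a₁+aₙ)/2 = 34×(10+373)/2
= 34×383/2 = 6511

S_34 = 6511


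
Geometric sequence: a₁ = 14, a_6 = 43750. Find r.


r^(n-1) = aₙ/a₁
r^5 = 43750/14 = 3125
r = 3125^(1/5)
= 5

r = 5


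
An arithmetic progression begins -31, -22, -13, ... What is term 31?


aₙ = a₁ + (n-1)d
= -31 + (31-1)×9
= -31 + 270
= 239

a_31 = 239


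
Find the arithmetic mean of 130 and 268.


AM = (130 + 268)/2 = 398/2 = 199

AM = 199


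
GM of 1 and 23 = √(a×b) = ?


GM = √(1×23) = √23 = 4.7958

GM = 4.7958


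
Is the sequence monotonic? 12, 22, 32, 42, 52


Differences: 10, 10, 10, 10
All differences > 0 → strictly INCREASING

Monotonically increasing


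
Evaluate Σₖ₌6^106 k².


Σₖ₌6^106 k² = Σₖ₌₁^106 k² − Σₖ₌₁^5 k²
= 106·107·213/6 − 5·6·11/6
= 402641 − 55 = 402586

Σk² = 402586


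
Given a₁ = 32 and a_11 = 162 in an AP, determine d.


d = (aₙ - a₁)/(n-1)
= (162 - 32)/(11-1)
= 130/10 = 13

d = 13


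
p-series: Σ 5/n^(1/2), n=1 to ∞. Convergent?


p-series test: Σ c/n^p converges if p > 1, diverges if p ≤ 1 (constant c > 0 doesn't affect convergence).
p = 1/2
1/2 ≤ 1 → DIVERGES

Diverges (p = 1/2 ≤ 1)


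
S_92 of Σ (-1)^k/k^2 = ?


S = -1 + 1/4 - 1/9 + 1/16 - 1/25 + 1/36 - 1/49 + 1/64 ± ...
= -0.8224
(Full series converges to -π²/12 ≈ -0.8225)

S_92 = -0.8224


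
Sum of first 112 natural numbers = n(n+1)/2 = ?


n(n+1)/2 = 112×113/2 = 12656/2 = 6328

Σk = 6328


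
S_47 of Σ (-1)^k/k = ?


S = -1 + 1/2 - 1/3 + 1/4 - 1/5 + 1/6 - 1/7 + 1/8 ± ...
= -0.7037
(Full series converges to -ln(2) ≈ -0.6931)

S_47 = -0.7037


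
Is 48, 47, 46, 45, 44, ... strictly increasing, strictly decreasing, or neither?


Differences: -1, -1, -1, -1
All differences < 0 → strictly DECREASING

Monotonically decreasing


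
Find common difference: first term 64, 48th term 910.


d = (aₙ - a₁)/(n-1)
= (910 - 64)/(48-1)
= 846/47 = 18

d = 18


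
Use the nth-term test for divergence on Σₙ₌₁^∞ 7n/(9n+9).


lim(n→∞) 7n/(9n+9) = 7/9 = 7/9  (divide numerator and denominator by n)
lim aₙ = 7/9 ≠ 0 → series DIVERGES

Diverges (lim aₙ = 7/9 ≠ 0)


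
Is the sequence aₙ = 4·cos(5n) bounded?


For all n, -1 ≤ cos(5n) ≤ 1, so -4 ≤ 4·cos(5n) ≤ 4
Lower bound: -4, Upper bound: 4
The sequence IS bounded

Bounded (-4 ≤ aₙ ≤ 4)


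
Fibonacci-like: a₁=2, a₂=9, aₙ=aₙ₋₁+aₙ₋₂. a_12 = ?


Computing iteratively: 2, 9, 11, 20, 31, 51, 82, 133, 215, 348, 563, 911
a_12 = 911

a_12 = 911


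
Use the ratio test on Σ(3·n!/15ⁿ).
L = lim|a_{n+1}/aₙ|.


aₙ = 3·n!/15^n
a_{n+1}/aₙ = (n+1)!/15^(n+1) × 15^n/n!  (constant 3 cancels)
= (n+1)/15
L = lim(n→∞) (n+1)/15 = ∞
L > 1 → series DIVERGES

Diverges (ratio test: L = ∞ > 1)


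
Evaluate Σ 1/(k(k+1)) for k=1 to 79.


1/(k(k+1)) = 1/k - 1/(k+1) (partial fractions)
Telescoping: Σ = 1 - 1/80 = 79/80

Sum = 79/80


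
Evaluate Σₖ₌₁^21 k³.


n(n+1)/2 = 21×22/2 = 231
Σk³ = 231² = 53361

Σk³ = 53361


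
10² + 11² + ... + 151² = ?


Σₖ₌10^151 k² = Σₖ₌₁^151 k² − Σₖ₌₁^9 k²
= 151·152·303/6 − 9·10·19/6
= 1159076 − 285 = 1158791

Σk² = 1158791


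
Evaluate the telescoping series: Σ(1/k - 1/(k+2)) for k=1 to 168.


Telescoping with gap 2: two head and two tail terms survive.
= (1 + 1/2) - (1/169 + 1/170)
= 3/2 - 1/169 - 1/170 = 21378/14365

Sum = 21378/14365


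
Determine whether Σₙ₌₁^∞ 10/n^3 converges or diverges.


p-series test: Σ c/n^p converges if p > 1, diverges if p ≤ 1 (constant c > 0 doesn't affect convergence).
p = 3
3 > 1 → CONVERGES

Converges (p = 3 > 1)


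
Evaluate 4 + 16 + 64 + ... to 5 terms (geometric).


Sₙ = 4×(4^5 - 1)/(4 - 1)
= 4×(1024 - 1)/3
= 4×1023/3
= 1364

S_5 = 1364


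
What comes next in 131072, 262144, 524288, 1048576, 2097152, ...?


Pattern: powers of 2: 2ⁿ
Terms: 131072, 262144, 524288, 1048576, 2097152
Next term = 4194304

Next term = 4194304


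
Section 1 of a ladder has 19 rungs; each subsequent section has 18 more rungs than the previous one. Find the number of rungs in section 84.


aₙ = a₁ + (n-1)d
= 19 + (84-1)×18
= 19 + 1494
= 1513

a_84 = 1513


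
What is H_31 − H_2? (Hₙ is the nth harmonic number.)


Σₖ₌3^31 1/k = 1/3 + 1/4 + 1/5 + ... + 1/31
= 182471592627157/72201776446800
≈ 2.5272

Sum = 182471592627157/72201776446800 ≈ 2.5272


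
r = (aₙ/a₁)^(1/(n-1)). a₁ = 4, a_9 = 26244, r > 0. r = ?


r^(n-1) = aₙ/a₁
r^8 = 26244/4 = 6561
r = 6561^(1/8)
= ±3; taking r > 0 gives r = 3

r = 3


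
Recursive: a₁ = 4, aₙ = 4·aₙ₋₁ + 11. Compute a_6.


Computing step by step:
a_1 = 4
a_2 = 27
a_3 = 119
a_4 = 487
a_5 = 1959
a_6 = 7847


a_6 = 7847


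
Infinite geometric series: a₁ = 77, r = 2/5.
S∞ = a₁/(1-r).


S∞ = a₁/(1-r) = 77/(1 - 2/5)
= 77/(3/5)
= 385/3

S∞ = 385/3


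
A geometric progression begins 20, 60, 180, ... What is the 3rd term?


aₙ = a₁·r^(n-1)
= 20×3^2
= 20×9
= 180

a_3 = 180


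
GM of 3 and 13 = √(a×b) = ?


GM = √(3×13) = √39 = 6.245

GM = 6.245


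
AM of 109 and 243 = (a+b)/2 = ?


AM = (109 + 243)/2 = 352/2 = 176

AM = 176


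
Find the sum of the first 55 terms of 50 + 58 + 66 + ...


aₙ = 50 + (55-1)×8 = 482
Sₙ = n(a₁+aₙ)/2 = 55×(50+482)/2
= 55×532/2 = 14630

S_55 = 14630


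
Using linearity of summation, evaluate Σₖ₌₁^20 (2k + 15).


Σ(2k+15) = 2·Σk + 15·n
= 2·210 + 15·20
= 420 + 300 = 720

Σ = 720


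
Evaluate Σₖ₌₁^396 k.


n(n+1)/2 = 396×397/2 = 157212/2 = 78606

Σk = 78606


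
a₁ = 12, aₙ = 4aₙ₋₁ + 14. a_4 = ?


Computing step by step:
a_1 = 12
a_2 = 62
a_3 = 262
a_4 = 1062


a_4 = 1062


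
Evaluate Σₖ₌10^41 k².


Σₖ₌10^41 k² = Σₖ₌₁^41 k² − Σₖ₌₁^9 k²
= 41·42·83/6 − 9·10·19/6
= 23821 − 285 = 23536

Σk² = 23536


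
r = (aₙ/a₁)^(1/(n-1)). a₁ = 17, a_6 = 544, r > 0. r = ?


r^(n-1) = aₙ/a₁
r^5 = 544/17 = 32
r = 32^(1/5)
= 2

r = 2


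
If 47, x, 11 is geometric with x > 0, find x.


GM = √(47×11) = √517 = 22.7376

GM = 22.7376


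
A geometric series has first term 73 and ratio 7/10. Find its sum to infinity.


S∞ = a₁/(1-r) = 73/(1 - 7/10)
= 73/(3/10)
= 730/3

S∞ = 730/3


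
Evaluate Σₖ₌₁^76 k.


n(n+1)/2 = 76×77/2 = 5852/2 = 2926

Σk = 2926


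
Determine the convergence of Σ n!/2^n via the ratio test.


aₙ = n!/2^n
a_{n+1}/aₙ = (n+1)!/2^(n+1) × 2^n/n!
= (n+1)/2
L = lim(n→∞) (n+1)/2 = ∞
L > 1 → series DIVERGES

Diverges (ratio test: L = ∞ > 1)


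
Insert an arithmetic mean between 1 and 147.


AM = (1 + 147)/2 = 148/2 = 74

AM = 74


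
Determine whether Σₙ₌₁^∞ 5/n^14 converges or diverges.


p-series test: Σ c/n^p converges if p > 1, diverges if p ≤ 1 (constant c > 0 doesn't affect convergence).
p = 14
14 > 1 → CONVERGES

Converges (p = 14 > 1)


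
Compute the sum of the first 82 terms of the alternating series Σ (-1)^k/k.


S = -1 + 1/2 - 1/3 + 1/4 - 1/5 + 1/6 - 1/7 + 1/8 ± ...
= -0.6871
(Full series converges to -ln(2) ≈ -0.6931)

S_82 = -0.6871


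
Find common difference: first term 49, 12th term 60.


d = (aₙ - a₁)/(n-1)
= (60 - 49)/(12-1)
= 11/11 = 1

d = 1


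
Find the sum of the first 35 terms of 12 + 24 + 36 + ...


aₙ = 12 + (35-1)×12 = 420
Sₙ = n(a₁+aₙ)/2 = 35×(12+420)/2
= 35×432/2 = 7560

S_35 = 7560


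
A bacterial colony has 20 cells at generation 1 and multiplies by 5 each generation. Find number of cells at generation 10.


aₙ = a₁·r^(n-1)
= 20×5^9
= 20×1953125
= 39062500

a_10 = 39062500


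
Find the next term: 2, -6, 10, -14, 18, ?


Pattern: alternating sign, magnitude arithmetic (d=4)
Terms: 2, -6, 10, -14, 18
Next term = -22

Next term = -22


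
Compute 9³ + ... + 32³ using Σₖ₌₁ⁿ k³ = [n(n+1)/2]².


Σₖ₌9^32 k³ = [32·33/2]² − [8·9/2]²
= 278784 − 1296 = 277488

Σk³ = 277488


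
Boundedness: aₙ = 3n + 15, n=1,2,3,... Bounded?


aₙ = 3n + 15 → as n→∞, aₙ→∞
No finite upper bound exists
The sequence is UNBOUNDED

Unbounded (aₙ → ∞ as n → ∞)


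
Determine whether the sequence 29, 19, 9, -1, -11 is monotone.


Differences: -10, -10, -10, -10
All differences < 0 → strictly DECREASING

Monotonically decreasing


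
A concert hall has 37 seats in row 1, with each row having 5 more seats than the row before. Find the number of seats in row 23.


aₙ = a₁ + (n-1)d
= 37 + (23-1)×5
= 37 + 110
= 147

a_23 = 147


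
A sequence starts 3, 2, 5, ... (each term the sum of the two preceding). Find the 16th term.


Computing iteratively: 3, 2, 5, 7, 12, 19, 31, 50, 81, 131, 212, 343, ...
a_16 = 2351

a_16 = 2351


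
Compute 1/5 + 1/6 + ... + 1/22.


Σₖ₌5^22 1/k = 1/5 + 1/6 + 1/7 + ... + 1/22
= 24947291/15519504
≈ 1.6075

Sum = 24947291/15519504 ≈ 1.6075


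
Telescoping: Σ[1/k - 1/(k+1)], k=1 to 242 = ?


Telescoping: adjacent terms cancel.
= 1/1 - 1/243
= 1 - 1/243 = 242/243

Sum = 242/243


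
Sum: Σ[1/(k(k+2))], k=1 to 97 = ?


1/(k(k+2)) = (1/2)·(1/k - 1/(k+2)) (partial fractions)
Telescoping: Σ = (1/2)·(1 + 1/2 - 1/98 - 1/99) = 3589/4851

Sum = 3589/4851


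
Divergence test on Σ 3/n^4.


lim(n→∞) 3/n^4 = 0
lim aₙ = 0 → nth-term test is INCONCLUSIVE
(Need other tests; this is actually a convergent p-series with p=4 > 1)

Inconclusive (lim aₙ = 0; need another test)
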